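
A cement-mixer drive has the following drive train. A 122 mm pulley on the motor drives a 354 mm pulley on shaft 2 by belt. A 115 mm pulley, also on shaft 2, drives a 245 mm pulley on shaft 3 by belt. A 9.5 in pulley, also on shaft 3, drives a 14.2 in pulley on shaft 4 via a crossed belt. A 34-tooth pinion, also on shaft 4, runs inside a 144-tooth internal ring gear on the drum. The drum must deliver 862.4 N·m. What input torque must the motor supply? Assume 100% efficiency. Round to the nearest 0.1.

22.0 N·m

Overall ratio R = 2.9016 × 2.1304 × 1.4947 × 4.2353 = 39.135.
Input torque = output torque / R = 862.4 / 39.135 = 22.037 N·m.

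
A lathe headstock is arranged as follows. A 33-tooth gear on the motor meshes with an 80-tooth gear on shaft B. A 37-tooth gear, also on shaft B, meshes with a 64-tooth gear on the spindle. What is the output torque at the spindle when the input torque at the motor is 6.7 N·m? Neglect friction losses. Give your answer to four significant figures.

28.10 N·m

After the gear mesh (80/33): 6.7 × 2.4242 = 16.242 N·m
After the gear mesh (64/37): 16.242 × 1.7297 = 28.095 N·m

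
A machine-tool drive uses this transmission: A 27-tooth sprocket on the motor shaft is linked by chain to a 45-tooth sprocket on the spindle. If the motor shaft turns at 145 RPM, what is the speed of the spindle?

87 RPM

Chain: ratio = 45/27 = 1.6667, so the spindle turns at 145 / 1.6667 = 87 RPM.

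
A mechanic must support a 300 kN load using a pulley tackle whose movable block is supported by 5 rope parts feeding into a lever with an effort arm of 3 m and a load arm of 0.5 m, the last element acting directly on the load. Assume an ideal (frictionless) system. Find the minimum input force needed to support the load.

Block-and-tackle MA = number of supporting rope parts = 5.
Lever MA = effort arm / load arm = 3/0.5 = 6.
Combined ideal MA = 5 × 6 = 30.
Effort = load / MA = 300 / 30 = 10 kN.

10 kN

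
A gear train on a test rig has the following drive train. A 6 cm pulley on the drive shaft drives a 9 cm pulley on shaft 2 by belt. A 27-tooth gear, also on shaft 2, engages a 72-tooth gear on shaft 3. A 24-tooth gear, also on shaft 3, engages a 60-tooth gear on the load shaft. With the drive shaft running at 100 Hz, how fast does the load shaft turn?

10 Hz

Belt: ratio = 9/6 = 1.5, so shaft 2 turns at 100 / 1.5 = 66.667 Hz.
Gear mesh: ratio = 72/27 = 2.6667, so shaft 3 turns at 66.667 / 2.6667 = 25 Hz.
Gear mesh: ratio = 60/24 = 2.5, so the load shaft turns at 25 / 2.5 = 10 Hz.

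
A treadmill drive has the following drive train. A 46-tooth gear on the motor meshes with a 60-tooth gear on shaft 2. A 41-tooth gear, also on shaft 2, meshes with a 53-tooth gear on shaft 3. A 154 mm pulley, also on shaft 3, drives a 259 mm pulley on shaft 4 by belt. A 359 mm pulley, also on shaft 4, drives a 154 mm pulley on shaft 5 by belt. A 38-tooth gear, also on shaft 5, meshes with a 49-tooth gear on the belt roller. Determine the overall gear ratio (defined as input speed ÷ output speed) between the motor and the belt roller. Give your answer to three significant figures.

1.57

Each stage contributes driven/driver: gear mesh 60/46 = 1.3043, gear mesh 53/41 = 1.2927, belt 259/154 = 1.6818, belt 154/359 = 0.42897, gear mesh 49/38 = 1.2895.
Overall: 1.3043 × 1.2927 × 1.6818 × 0.42897 × 1.2895 = 1.5686.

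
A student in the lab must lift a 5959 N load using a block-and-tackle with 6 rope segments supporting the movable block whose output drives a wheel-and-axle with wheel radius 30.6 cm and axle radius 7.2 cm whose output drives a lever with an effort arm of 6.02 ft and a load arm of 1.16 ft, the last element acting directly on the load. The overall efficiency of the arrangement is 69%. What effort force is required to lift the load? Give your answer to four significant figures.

Block-and-tackle MA = number of supporting rope parts = 6.
Wheel-and-axle MA = R/r = 30.6/7.2 = 4.25.
Lever MA = effort arm / load arm = 6.02/1.16 = 5.1897.
Combined ideal MA = 6 × 4.25 × 5.1897 = 132.34.
Actual MA = 132.34 × 0.69 = 91.312.
Effort = load / actual MA = 5959 / 91.312 = 65.26 N.

65.26 N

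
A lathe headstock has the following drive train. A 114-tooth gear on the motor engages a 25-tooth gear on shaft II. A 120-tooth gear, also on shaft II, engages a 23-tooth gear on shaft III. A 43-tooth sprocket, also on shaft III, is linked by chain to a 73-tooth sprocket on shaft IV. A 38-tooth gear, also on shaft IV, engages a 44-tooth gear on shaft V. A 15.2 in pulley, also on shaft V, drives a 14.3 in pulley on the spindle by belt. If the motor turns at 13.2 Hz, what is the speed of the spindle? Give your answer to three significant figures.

170 Hz

gear mesh 25/114 = 0.2193 → 13.2/0.2193 = 60.192 Hz
gear mesh 23/120 = 0.19167 → 60.192/0.19167 = 314.05 Hz
chain 73/43 = 1.6977 → 314.05/1.6977 = 184.99 Hz
gear mesh 44/38 = 1.1579 → 184.99/1.1579 = 159.76 Hz
belt 14.3/15.2 = 0.94079 → 159.76/0.94079 = 169.82 Hz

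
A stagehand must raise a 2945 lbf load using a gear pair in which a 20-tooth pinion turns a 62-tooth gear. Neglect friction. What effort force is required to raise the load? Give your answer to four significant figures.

950.0 lbf

Gear pair MA = 62/20 = 3.1.
Effort = load / MA = 2945 / 3.1 = 950 lbf.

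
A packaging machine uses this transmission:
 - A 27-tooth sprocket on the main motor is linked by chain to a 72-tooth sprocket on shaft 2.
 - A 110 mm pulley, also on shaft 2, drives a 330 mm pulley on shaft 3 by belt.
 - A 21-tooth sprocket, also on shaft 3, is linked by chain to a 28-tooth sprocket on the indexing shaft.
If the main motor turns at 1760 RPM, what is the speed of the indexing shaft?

165 RPM

Chain: ratio = 72/27 = 2.6667, so shaft 2 turns at 1760 / 2.6667 = 660 RPM.
Belt: ratio = 330/110 = 3, so shaft 3 turns at 660 / 3 = 220 RPM.
Chain: ratio = 28/21 = 1.3333, so the indexing shaft turns at 220 / 1.3333 = 165 RPM.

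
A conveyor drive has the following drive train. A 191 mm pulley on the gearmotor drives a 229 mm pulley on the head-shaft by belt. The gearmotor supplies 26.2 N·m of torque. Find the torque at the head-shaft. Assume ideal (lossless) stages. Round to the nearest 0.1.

belt 229/191 = 1.199 → τ = 26.2·1.199 = 31.413 N·m

31.4 N·m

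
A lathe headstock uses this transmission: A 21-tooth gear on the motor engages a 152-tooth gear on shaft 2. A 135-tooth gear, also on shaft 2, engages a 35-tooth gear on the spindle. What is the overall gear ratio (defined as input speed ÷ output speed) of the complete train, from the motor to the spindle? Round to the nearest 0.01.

Each stage contributes driven/driver: gear mesh 152/21 = 7.2381, gear mesh 35/135 = 0.25926.
Overall: 7.2381 × 0.25926 = 1.8765.

1.88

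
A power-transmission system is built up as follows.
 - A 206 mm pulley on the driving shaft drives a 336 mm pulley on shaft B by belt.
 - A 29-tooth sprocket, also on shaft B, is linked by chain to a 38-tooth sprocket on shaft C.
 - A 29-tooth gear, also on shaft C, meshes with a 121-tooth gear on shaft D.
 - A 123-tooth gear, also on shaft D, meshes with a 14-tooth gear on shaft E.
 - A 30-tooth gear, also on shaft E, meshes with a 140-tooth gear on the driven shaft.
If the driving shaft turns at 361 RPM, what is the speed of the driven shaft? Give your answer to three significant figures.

belt 336/206 = 1.6311 → 361/1.6311 = 221.33 RPM
chain 38/29 = 1.3103 → 221.33/1.3103 = 168.91 RPM
gear mesh 121/29 = 4.1724 → 168.91/4.1724 = 40.482 RPM
gear mesh 14/123 = 0.11382 → 40.482/0.11382 = 355.66 RPM
gear mesh 140/30 = 4.6667 → 355.66/4.6667 = 76.214 RPM

76.2 RPM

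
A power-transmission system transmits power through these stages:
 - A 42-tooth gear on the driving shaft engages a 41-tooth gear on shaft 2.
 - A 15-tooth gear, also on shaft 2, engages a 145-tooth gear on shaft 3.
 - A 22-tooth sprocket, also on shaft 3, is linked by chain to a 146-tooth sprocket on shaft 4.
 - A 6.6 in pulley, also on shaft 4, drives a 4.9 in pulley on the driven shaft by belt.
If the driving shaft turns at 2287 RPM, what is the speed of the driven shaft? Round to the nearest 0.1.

49.2 RPM

the driving shaft → shaft 2 (gear mesh, 41/42): 2287 ÷ 0.97619 = 2342.8 RPM
shaft 2 → shaft 3 (gear mesh, 145/15): 2342.8 ÷ 9.6667 = 242.36 RPM
shaft 3 → shaft 4 (chain, 146/22): 242.36 ÷ 6.6364 = 36.519 RPM
shaft 4 → the driven shaft (belt, 4.9/6.6): 36.519 ÷ 0.74242 = 49.19 RPM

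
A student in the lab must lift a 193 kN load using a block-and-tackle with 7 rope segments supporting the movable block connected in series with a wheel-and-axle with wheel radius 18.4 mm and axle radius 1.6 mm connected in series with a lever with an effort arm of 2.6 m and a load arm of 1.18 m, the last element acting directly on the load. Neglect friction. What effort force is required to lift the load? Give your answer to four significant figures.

1.088 kN

Block-and-tackle MA = number of supporting rope parts = 7.
Wheel-and-axle MA = R/r = 18.4/1.6 = 11.5.
Lever MA = effort arm / load arm = 2.6/1.18 = 2.2034.
Combined ideal MA = 7 × 11.5 × 2.2034 = 177.37.
Effort = load / MA = 193 / 177.37 = 1.0881 kN.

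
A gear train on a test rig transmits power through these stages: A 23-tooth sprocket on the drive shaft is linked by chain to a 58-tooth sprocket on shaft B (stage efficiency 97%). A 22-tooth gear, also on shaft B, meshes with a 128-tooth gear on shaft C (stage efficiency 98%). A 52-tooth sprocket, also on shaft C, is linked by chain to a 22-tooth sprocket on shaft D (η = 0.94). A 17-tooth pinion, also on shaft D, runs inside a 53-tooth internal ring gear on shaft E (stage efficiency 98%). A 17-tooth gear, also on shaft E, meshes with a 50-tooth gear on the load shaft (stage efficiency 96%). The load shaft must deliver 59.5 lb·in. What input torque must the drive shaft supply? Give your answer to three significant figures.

Overall ratio R = 2.5217 × 5.8182 × 0.42308 × 3.1176 × 2.9412 = 56.919; overall efficiency η = 0.97 × 0.98 × 0.94 × 0.98 × 0.96 = 0.8407.
Input torque = output torque / (R × η) = 59.5 / (56.919 × 0.8407) = 1.2435 lb·in.

1.24 lb·in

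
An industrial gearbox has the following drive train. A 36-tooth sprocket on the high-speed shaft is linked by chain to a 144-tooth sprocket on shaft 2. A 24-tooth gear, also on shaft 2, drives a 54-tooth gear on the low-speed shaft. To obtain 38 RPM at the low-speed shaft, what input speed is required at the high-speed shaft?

Overall ratio R = 4 × 2.25 = 9.
Required input speed = output speed × R = 38 × 9 = 342 RPM.

342 RPM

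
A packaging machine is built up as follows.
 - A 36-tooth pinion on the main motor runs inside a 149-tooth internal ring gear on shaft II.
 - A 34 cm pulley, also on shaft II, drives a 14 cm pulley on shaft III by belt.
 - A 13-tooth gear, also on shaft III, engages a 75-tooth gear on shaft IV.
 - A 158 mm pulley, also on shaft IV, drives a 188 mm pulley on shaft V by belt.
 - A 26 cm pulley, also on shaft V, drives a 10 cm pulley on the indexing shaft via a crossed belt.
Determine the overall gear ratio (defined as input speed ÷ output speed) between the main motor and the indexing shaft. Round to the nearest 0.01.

Each stage contributes driven/driver: internal gear 149/36 = 4.1389, belt 14/34 = 0.41176, gear mesh 75/13 = 5.7692, belt 188/158 = 1.1899, belt 10/26 = 0.38462.
Overall: 4.1389 × 0.41176 × 5.7692 × 1.1899 × 0.38462 = 4.4996.

4.50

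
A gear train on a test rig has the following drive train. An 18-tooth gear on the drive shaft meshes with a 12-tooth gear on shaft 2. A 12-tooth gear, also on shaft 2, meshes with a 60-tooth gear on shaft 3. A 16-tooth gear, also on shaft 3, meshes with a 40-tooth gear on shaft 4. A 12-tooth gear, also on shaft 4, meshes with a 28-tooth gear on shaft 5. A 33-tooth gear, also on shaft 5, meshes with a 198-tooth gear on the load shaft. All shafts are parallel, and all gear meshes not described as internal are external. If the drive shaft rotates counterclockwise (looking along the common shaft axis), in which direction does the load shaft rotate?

the drive shaft → shaft 2: external mesh, 1 reversal → CW.
shaft 2 → shaft 3: external mesh, 1 reversal → CCW.
shaft 3 → shaft 4: external mesh, 1 reversal → CW.
shaft 4 → shaft 5: external mesh, 1 reversal → CCW.
shaft 5 → the load shaft: external mesh, 1 reversal → CW.
5 reversals in total — an odd number — so the load shaft turns opposite to the drive shaft.

clockwise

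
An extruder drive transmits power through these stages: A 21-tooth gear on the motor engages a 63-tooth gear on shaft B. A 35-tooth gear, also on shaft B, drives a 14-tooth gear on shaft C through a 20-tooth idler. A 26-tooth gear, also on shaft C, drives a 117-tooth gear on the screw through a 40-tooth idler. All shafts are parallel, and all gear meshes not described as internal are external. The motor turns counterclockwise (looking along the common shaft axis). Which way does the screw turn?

clockwise

the motor → shaft B: external mesh, 1 reversal → CW.
shaft B → shaft C: driver → idler → driven is 2 external meshes, 2 reversals → CW.
shaft C → the screw: driver → idler → driven is 2 external meshes, 2 reversals → CW.
5 reversals in total — an odd number — so the screw turns opposite to the motor.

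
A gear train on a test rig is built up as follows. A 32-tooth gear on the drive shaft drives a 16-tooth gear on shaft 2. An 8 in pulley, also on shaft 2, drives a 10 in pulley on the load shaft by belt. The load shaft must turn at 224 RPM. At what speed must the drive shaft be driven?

140 RPM

Overall ratio R = 0.5 × 1.25 = 0.625.
Required input speed = output speed × R = 224 × 0.625 = 140 RPM.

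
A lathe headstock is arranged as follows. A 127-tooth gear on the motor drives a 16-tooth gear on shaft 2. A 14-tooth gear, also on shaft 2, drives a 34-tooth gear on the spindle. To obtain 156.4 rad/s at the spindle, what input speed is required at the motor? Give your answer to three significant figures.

47.9 rad/s

Overall ratio R = 0.12598 × 2.4286 = 0.30596.
Required input speed = output speed × R = 156.4 × 0.30596 = 47.852 rad/s.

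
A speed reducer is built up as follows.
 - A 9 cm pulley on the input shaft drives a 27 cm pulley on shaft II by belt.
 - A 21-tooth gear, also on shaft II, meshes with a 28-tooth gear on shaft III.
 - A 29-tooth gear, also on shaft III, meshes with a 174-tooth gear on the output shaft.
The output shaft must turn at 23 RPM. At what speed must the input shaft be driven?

552 RPM

Overall ratio R = 3 × 1.3333 × 6 = 24.
Required input speed = output speed × R = 23 × 24 = 552 RPM.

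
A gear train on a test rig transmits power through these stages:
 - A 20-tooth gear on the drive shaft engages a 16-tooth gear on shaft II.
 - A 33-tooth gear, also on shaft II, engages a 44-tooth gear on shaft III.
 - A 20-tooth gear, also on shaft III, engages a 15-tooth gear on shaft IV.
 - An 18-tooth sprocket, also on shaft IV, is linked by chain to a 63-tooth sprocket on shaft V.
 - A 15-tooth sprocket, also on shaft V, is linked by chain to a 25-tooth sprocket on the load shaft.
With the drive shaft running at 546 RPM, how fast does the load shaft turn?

117 RPM

gear mesh 16/20 = 0.8 → 546/0.8 = 682.5 RPM
gear mesh 44/33 = 1.3333 → 682.5/1.3333 = 511.88 RPM
gear mesh 15/20 = 0.75 → 511.88/0.75 = 682.5 RPM
chain 63/18 = 3.5 → 682.5/3.5 = 195 RPM
chain 25/15 = 1.6667 → 195/1.6667 = 117 RPM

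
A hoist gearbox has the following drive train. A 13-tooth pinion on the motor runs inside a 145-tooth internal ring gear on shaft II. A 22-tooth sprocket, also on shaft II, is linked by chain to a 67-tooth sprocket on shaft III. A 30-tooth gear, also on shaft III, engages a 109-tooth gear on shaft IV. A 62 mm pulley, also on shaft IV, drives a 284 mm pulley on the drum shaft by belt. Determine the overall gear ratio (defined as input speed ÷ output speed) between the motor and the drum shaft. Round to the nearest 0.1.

565.3

Each stage contributes driven/driver: internal gear 145/13 = 11.154, chain 67/22 = 3.0455, gear mesh 109/30 = 3.6333, belt 284/62 = 4.5806.
Overall: 11.154 × 3.0455 × 3.6333 × 4.5806 = 565.34.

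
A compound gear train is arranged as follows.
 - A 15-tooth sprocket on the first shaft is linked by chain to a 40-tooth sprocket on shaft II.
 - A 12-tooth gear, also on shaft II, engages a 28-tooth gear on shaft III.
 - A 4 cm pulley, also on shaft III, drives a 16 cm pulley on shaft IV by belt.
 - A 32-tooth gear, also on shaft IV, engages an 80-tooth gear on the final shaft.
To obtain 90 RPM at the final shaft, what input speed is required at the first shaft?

5600 RPM

Overall ratio R = 2.6667 × 2.3333 × 4 × 2.5 = 62.222.
Required input speed = output speed × R = 90 × 62.222 = 5600 RPM.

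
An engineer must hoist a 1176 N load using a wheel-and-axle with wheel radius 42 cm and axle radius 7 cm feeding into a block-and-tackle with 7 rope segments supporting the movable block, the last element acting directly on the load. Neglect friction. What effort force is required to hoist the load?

28 N

Wheel-and-axle MA = R/r = 42/7 = 6.
Block-and-tackle MA = number of supporting rope parts = 7.
Combined ideal MA = 6 × 7 = 42.
Effort = load / MA = 1176 / 42 = 28 N.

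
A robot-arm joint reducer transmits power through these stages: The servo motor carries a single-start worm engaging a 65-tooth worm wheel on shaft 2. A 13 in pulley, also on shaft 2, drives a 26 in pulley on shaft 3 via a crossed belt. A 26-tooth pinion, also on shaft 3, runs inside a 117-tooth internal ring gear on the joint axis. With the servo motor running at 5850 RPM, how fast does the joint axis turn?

the servo motor → shaft 2 (worm, 65/1): 5850 ÷ 65 = 90 RPM
shaft 2 → shaft 3 (belt, 26/13): 90 ÷ 2 = 45 RPM
shaft 3 → the joint axis (internal gear, 117/26): 45 ÷ 4.5 = 10 RPM

10 RPM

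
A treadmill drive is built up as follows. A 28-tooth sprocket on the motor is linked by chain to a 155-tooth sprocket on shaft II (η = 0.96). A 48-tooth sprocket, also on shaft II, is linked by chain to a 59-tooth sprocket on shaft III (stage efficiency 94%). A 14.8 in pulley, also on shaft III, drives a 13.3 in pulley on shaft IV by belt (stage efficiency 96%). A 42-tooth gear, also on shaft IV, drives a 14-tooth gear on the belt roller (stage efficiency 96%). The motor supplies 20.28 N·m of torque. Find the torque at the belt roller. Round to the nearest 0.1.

34.4 N·m

chain 155/28 = 5.5357 → τ = 20.28·5.5357·0.96 = 107.77 N·m
chain 59/48 = 1.2292 → τ = 107.77·1.2292·0.94 = 124.52 N·m
belt 13.3/14.8 = 0.89865 → τ = 124.52·0.89865·0.96 = 107.43 N·m
gear mesh 14/42 = 0.33333 → τ = 107.43·0.33333·0.96 = 34.377 N·m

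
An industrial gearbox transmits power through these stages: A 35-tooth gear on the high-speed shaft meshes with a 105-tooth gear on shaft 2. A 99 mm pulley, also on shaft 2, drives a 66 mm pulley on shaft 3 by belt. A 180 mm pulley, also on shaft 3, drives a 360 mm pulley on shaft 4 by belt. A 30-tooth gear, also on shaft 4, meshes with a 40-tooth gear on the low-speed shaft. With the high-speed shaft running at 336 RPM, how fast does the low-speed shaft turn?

Gear mesh: ratio = 105/35 = 3, so shaft 2 turns at 336 / 3 = 112 RPM.
Belt: ratio = 66/99 = 0.66667, so shaft 3 turns at 112 / 0.66667 = 168 RPM.
Belt: ratio = 360/180 = 2, so shaft 4 turns at 168 / 2 = 84 RPM.
Gear mesh: ratio = 40/30 = 1.3333, so the low-speed shaft turns at 84 / 1.3333 = 63 RPM.

63 RPM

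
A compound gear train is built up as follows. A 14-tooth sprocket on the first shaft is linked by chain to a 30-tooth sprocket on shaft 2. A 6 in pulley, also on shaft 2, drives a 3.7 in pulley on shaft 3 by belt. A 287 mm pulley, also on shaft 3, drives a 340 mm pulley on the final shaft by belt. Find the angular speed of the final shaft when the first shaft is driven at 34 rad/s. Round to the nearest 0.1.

21.7 rad/s

Chain: ratio = 30/14 = 2.1429, so shaft 2 turns at 34 / 2.1429 = 15.867 rad/s.
Belt: ratio = 3.7/6 = 0.61667, so shaft 3 turns at 15.867 / 0.61667 = 25.73 rad/s.
Belt: ratio = 340/287 = 1.1847, so the final shaft turns at 25.73 / 1.1847 = 21.719 rad/s.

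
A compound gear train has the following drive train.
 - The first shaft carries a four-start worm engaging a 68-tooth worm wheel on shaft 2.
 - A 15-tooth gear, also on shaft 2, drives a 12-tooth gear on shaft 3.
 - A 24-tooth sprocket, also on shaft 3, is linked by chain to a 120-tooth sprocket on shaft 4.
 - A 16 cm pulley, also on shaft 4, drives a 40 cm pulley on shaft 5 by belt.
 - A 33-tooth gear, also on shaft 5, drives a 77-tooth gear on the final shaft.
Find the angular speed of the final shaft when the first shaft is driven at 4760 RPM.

12 RPM

the first shaft → shaft 2 (worm, 68/4): 4760 ÷ 17 = 280 RPM
shaft 2 → shaft 3 (gear mesh, 12/15): 280 ÷ 0.8 = 350 RPM
shaft 3 → shaft 4 (chain, 120/24): 350 ÷ 5 = 70 RPM
shaft 4 → shaft 5 (belt, 40/16): 70 ÷ 2.5 = 28 RPM
shaft 5 → the final shaft (gear mesh, 77/33): 28 ÷ 2.3333 = 12 RPM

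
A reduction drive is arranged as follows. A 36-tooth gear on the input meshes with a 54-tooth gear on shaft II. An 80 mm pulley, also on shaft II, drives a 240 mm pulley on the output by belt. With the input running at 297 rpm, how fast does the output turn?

66 rpm

Gear mesh: ratio = 54/36 = 1.5, so shaft II turns at 297 / 1.5 = 198 rpm.
Belt: ratio = 240/80 = 3, so the output turns at 198 / 3 = 66 rpm.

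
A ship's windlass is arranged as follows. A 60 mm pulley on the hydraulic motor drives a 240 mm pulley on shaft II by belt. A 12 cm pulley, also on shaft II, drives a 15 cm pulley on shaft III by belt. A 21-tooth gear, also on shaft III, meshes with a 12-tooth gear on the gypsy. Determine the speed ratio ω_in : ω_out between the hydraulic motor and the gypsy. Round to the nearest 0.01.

Each stage contributes driven/driver: belt 240/60 = 4, belt 15/12 = 1.25, gear mesh 12/21 = 0.57143.
Overall: 4 × 1.25 × 0.57143 = 2.8571.

2.86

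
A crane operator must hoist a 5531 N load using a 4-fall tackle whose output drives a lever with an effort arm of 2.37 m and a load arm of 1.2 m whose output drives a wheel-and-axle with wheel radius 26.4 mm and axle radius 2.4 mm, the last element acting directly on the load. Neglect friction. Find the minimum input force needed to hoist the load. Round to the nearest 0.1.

Block-and-tackle MA = number of supporting rope parts = 4.
Lever MA = effort arm / load arm = 2.37/1.2 = 1.975.
Wheel-and-axle MA = R/r = 26.4/2.4 = 11.
Combined ideal MA = 4 × 1.975 × 11 = 86.9.
Effort = load / MA = 5531 / 86.9 = 63.648 N.

63.6 N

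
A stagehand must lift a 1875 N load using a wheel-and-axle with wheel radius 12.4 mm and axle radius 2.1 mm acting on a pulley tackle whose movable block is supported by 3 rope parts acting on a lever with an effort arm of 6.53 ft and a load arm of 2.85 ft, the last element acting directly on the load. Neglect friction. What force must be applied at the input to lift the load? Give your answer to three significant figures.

46.2 N

Wheel-and-axle MA = R/r = 12.4/2.1 = 5.9048.
Block-and-tackle MA = number of supporting rope parts = 3.
Lever MA = effort arm / load arm = 6.53/2.85 = 2.2912.
Combined ideal MA = 5.9048 × 3 × 2.2912 = 40.587.
Effort = load / MA = 1875 / 40.587 = 46.197 N.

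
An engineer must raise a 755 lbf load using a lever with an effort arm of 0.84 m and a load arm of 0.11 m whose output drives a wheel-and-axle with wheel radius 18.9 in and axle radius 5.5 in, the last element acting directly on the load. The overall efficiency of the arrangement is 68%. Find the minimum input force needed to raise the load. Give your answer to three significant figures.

42.3 lbf

Lever MA = effort arm / load arm = 0.84/0.11 = 7.6364.
Wheel-and-axle MA = R/r = 18.9/5.5 = 3.4364.
Combined ideal MA = 7.6364 × 3.4364 = 26.241.
Actual MA = 26.241 × 0.68 = 17.844.
Effort = load / actual MA = 755 / 17.844 = 42.311 lbf.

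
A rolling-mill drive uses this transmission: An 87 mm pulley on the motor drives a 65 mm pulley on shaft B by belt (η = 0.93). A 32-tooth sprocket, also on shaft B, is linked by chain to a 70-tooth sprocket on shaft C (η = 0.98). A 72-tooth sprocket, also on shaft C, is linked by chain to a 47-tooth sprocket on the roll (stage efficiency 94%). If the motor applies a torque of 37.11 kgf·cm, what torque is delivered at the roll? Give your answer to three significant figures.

33.9 kgf·cm

belt 65/87 = 0.74713 → τ = 37.11·0.74713·0.93 = 25.785 kgf·cm
chain 70/32 = 2.1875 → τ = 25.785·2.1875·0.98 = 55.277 kgf·cm
chain 47/72 = 0.65278 → τ = 55.277·0.65278·0.94 = 33.918 kgf·cm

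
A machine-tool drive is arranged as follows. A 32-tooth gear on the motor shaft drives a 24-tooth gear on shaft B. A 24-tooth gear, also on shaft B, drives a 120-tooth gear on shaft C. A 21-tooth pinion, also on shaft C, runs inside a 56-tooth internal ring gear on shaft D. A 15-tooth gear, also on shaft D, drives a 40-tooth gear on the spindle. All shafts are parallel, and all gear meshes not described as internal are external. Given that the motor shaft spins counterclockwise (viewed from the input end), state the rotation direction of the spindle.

the motor shaft → shaft B: external mesh, 1 reversal → CW.
shaft B → shaft C: external mesh, 1 reversal → CCW.
shaft C → shaft D: internal mesh, same direction → CCW.
shaft D → the spindle: external mesh, 1 reversal → CW.
3 reversals in total — an odd number — so the spindle turns opposite to the motor shaft.

clockwise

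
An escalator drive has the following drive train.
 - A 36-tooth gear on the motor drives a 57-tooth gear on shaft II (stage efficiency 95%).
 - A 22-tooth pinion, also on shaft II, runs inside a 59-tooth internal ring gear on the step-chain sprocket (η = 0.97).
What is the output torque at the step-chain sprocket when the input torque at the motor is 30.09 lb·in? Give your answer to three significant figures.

Gear mesh: ratio = 57/36 = 1.5833; torque at shaft II = 30.09 × 1.5833 × 0.95 = 45.26 lb·in.
Internal gear: ratio = 59/22 = 2.6818; torque at the step-chain sprocket = 45.26 × 2.6818 × 0.97 = 117.74 lb·in.

118 lb·in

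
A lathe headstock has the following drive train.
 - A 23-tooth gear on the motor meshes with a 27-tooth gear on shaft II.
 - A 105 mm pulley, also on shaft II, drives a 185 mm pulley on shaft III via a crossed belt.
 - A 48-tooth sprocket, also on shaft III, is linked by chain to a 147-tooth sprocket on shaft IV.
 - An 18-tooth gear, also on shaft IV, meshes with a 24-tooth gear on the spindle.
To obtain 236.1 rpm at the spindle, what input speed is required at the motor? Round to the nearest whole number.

1994 rpm

Overall ratio R = 1.1739 × 1.7619 × 3.0625 × 1.3333 = 8.4457.
Required input speed = output speed × R = 236.1 × 8.4457 = 1994 rpm.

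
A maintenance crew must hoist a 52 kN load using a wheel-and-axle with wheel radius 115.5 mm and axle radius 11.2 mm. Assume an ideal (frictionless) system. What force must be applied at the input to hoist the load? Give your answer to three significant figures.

5.04 kN

Wheel-and-axle MA = R/r = 115.5/11.2 = 10.312.
Effort = load / MA = 52 / 10.312 = 5.0424 kN.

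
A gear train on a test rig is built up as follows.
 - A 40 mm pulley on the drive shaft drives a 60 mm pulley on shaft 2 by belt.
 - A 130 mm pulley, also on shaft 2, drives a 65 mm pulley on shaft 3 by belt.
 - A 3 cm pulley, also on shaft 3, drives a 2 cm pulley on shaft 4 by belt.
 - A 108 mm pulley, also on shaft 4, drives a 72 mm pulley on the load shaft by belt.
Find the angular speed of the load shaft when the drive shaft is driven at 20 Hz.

60 Hz

belt 60/40 = 1.5 → 20/1.5 = 13.333 Hz
belt 65/130 = 0.5 → 13.333/0.5 = 26.667 Hz
belt 2/3 = 0.66667 → 26.667/0.66667 = 40 Hz
belt 72/108 = 0.66667 → 40/0.66667 = 60 Hz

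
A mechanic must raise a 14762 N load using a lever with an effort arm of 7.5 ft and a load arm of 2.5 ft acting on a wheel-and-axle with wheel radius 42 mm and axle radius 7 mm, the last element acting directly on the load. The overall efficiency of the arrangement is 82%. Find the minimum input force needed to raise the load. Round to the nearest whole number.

Lever MA = effort arm / load arm = 7.5/2.5 = 3.
Wheel-and-axle MA = R/r = 42/7 = 6.
Combined ideal MA = 3 × 6 = 18.
Actual MA = 18 × 0.82 = 14.76.
Effort = load / actual MA = 14762 / 14.76 = 1000.1 N.

1000 N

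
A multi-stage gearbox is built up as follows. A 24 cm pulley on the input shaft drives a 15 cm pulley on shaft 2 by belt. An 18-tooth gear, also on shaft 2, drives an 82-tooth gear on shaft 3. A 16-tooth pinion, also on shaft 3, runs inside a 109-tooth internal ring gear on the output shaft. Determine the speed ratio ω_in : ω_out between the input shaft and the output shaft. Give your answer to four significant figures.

19.40

Each stage contributes driven/driver: belt 15/24 = 0.625, gear mesh 82/18 = 4.5556, internal gear 109/16 = 6.8125.
Overall: 0.625 × 4.5556 × 6.8125 = 19.397.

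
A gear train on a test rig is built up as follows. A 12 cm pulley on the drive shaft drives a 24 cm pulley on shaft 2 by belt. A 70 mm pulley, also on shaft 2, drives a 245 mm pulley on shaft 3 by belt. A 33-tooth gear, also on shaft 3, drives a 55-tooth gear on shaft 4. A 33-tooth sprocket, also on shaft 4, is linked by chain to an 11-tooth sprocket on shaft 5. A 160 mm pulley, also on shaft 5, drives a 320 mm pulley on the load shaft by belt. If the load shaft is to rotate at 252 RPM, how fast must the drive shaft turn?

Overall ratio R = 2 × 3.5 × 1.6667 × 0.33333 × 2 = 7.7778.
Required input speed = output speed × R = 252 × 7.7778 = 1960 RPM.

1960 RPM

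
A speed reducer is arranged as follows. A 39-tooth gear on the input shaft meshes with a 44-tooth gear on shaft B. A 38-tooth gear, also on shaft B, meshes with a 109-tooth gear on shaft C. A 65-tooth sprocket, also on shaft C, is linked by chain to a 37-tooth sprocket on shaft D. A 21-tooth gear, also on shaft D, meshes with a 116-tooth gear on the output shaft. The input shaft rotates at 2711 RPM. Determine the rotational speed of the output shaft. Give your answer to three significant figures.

266 RPM

the input shaft → shaft B (gear mesh, 44/39): 2711 ÷ 1.1282 = 2402.9 RPM
shaft B → shaft C (gear mesh, 109/38): 2402.9 ÷ 2.8684 = 837.72 RPM
shaft C → shaft D (chain, 37/65): 837.72 ÷ 0.56923 = 1471.7 RPM
shaft D → the output shaft (gear mesh, 116/21): 1471.7 ÷ 5.5238 = 266.42 RPM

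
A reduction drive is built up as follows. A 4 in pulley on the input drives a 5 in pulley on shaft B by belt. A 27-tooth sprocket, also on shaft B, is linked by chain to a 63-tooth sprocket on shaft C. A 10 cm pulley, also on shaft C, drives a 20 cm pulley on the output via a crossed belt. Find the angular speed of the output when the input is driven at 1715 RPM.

294 RPM

Belt: ratio = 5/4 = 1.25, so shaft B turns at 1715 / 1.25 = 1372 RPM.
Chain: ratio = 63/27 = 2.3333, so shaft C turns at 1372 / 2.3333 = 588 RPM.
Belt: ratio = 20/10 = 2, so the output turns at 588 / 2 = 294 RPM.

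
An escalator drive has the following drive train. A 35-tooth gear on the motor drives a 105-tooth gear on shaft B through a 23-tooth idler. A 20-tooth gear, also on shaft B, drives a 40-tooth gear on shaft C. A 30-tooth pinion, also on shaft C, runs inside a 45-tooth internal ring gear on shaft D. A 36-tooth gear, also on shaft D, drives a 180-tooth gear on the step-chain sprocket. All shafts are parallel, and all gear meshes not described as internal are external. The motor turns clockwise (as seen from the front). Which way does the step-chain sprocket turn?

clockwise

the motor → shaft B: driver → idler → driven is 2 external meshes, 2 reversals → CW.
shaft B → shaft C: external mesh, 1 reversal → CCW.
shaft C → shaft D: internal mesh, same direction → CCW.
shaft D → the step-chain sprocket: external mesh, 1 reversal → CW.
4 reversals in total — an even number — so the step-chain sprocket turns the same way as the motor.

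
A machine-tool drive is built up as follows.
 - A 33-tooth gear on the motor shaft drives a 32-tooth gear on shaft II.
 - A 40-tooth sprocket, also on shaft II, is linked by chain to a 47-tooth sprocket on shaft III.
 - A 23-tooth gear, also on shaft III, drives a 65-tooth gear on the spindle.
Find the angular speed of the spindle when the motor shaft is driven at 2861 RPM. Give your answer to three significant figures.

889 RPM

the motor shaft → shaft II (gear mesh, 32/33): 2861 ÷ 0.9697 = 2950.4 RPM
shaft II → shaft III (chain, 47/40): 2950.4 ÷ 1.175 = 2511 RPM
shaft III → the spindle (gear mesh, 65/23): 2511 ÷ 2.8261 = 888.5 RPM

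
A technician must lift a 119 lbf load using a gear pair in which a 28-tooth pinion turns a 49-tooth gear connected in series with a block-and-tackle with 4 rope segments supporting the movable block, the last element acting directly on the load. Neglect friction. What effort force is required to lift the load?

17 lbf

Gear pair MA = 49/28 = 1.75.
Block-and-tackle MA = number of supporting rope parts = 4.
Combined ideal MA = 1.75 × 4 = 7.
Effort = load / MA = 119 / 7 = 17 lbf.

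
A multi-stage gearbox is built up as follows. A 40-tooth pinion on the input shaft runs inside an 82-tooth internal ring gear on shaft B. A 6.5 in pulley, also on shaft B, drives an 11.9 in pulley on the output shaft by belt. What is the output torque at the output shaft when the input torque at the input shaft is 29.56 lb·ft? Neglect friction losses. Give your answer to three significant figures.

111 lb·ft

internal gear 82/40 = 2.05 → τ = 29.56·2.05 = 60.598 lb·ft
belt 11.9/6.5 = 1.8308 → τ = 60.598·1.8308 = 110.94 lb·ft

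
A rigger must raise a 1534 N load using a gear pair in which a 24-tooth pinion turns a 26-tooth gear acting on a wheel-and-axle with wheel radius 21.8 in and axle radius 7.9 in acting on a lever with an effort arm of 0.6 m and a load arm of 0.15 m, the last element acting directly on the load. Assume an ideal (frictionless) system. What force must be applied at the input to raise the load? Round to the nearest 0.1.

Gear pair MA = 26/24 = 1.0833.
Wheel-and-axle MA = R/r = 21.8/7.9 = 2.7595.
Lever MA = effort arm / load arm = 0.6/0.15 = 4.
Combined ideal MA = 1.0833 × 2.7595 × 4 = 11.958.
Effort = load / MA = 1534 / 11.958 = 128.28 N.

128.3 N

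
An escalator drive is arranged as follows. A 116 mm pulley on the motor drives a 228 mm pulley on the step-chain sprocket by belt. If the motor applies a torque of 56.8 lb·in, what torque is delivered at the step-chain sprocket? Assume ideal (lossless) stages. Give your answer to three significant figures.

112 lb·in

Belt: ratio = 228/116 = 1.9655; torque at the step-chain sprocket = 56.8 × 1.9655 = 111.64 lb·in.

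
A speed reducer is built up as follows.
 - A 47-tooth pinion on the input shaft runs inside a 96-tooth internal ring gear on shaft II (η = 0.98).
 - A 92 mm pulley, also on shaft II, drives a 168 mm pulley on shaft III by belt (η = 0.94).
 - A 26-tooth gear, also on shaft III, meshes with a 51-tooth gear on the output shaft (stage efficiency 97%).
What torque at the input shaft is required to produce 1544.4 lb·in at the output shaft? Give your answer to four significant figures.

Overall ratio R = 2.0426 × 1.8261 × 1.9615 = 7.3163; overall efficiency η = 0.98 × 0.94 × 0.97 = 0.8936.
Input torque = output torque / (R × η) = 1544.4 / (7.3163 × 0.8936) = 236.23 lb·in.

236.2 lb·in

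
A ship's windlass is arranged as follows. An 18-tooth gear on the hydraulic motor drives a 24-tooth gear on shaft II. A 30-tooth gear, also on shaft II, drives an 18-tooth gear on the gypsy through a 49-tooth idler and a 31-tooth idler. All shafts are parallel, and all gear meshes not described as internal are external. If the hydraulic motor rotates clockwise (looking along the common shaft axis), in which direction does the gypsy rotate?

clockwise

the hydraulic motor → shaft II: external mesh, 1 reversal → CCW.
shaft II → the gypsy: driver → idler → idler → driven is 3 external meshes, 3 reversals → CW.
4 reversals in total — an even number — so the gypsy turns the same way as the hydraulic motor.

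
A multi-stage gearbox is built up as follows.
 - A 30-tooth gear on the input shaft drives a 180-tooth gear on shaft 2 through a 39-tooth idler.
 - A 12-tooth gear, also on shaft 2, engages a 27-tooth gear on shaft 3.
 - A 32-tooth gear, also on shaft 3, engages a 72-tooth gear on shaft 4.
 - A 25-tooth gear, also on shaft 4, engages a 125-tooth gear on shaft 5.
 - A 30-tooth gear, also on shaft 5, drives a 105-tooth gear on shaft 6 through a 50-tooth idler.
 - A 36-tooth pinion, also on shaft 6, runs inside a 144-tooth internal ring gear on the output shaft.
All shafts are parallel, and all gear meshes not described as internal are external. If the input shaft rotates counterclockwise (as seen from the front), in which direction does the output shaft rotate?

clockwise

the input shaft → shaft 2: driver → idler → driven is 2 external meshes, 2 reversals → CCW.
shaft 2 → shaft 3: external mesh, 1 reversal → CW.
shaft 3 → shaft 4: external mesh, 1 reversal → CCW.
shaft 4 → shaft 5: external mesh, 1 reversal → CW.
shaft 5 → shaft 6: driver → idler → driven is 2 external meshes, 2 reversals → CW.
shaft 6 → the output shaft: internal mesh, same direction → CW.
7 reversals in total — an odd number — so the output shaft turns opposite to the input shaft.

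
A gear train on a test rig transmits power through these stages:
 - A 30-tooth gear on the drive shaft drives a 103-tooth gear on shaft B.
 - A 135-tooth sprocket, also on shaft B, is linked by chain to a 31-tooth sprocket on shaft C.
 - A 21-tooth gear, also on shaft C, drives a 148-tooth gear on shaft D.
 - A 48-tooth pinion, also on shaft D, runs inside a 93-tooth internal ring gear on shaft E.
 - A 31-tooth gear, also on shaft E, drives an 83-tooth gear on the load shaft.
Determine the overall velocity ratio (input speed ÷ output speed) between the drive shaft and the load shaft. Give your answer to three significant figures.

Each stage contributes driven/driver: gear mesh 103/30 = 3.4333, chain 31/135 = 0.22963, gear mesh 148/21 = 7.0476, internal gear 93/48 = 1.9375, gear mesh 83/31 = 2.6774.
Overall: 3.4333 × 0.22963 × 7.0476 × 1.9375 × 2.6774 = 28.823.

28.8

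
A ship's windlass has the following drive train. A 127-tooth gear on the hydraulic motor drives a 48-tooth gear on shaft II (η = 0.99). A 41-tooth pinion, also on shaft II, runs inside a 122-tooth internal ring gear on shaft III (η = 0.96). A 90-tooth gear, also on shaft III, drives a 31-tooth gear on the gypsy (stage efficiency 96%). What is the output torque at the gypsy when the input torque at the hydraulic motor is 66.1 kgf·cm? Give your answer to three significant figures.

23.4 kgf·cm

gear mesh 48/127 = 0.37795 → τ = 66.1·0.37795·0.99 = 24.733 kgf·cm
internal gear 122/41 = 2.9756 → τ = 24.733·2.9756·0.96 = 70.651 kgf·cm
gear mesh 31/90 = 0.34444 → τ = 70.651·0.34444·0.96 = 23.362 kgf·cm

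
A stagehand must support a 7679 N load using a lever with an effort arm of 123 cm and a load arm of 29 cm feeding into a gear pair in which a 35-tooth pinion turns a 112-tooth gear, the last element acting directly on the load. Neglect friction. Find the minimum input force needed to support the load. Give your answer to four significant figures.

Lever MA = effort arm / load arm = 123/29 = 4.2414.
Gear pair MA = 112/35 = 3.2.
Combined ideal MA = 4.2414 × 3.2 = 13.572.
Effort = load / MA = 7679 / 13.572 = 565.78 N.

565.8 N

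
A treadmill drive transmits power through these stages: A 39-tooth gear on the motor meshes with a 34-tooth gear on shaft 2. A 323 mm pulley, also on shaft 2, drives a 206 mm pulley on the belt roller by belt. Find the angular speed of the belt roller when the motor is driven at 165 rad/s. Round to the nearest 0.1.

296.8 rad/s

gear mesh 34/39 = 0.87179 → 165/0.87179 = 189.26 rad/s
belt 206/323 = 0.63777 → 189.26/0.63777 = 296.76 rad/s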